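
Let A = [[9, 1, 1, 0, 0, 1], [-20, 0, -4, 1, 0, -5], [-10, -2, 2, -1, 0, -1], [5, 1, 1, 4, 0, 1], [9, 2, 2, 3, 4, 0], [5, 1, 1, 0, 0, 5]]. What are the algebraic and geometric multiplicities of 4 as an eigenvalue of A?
algebraic multiplicity 6, geometric multiplicity 3

The characteristic polynomial is (x - 4)^6, so the factor x - 4 appears with exponent 6: the algebraic multiplicity is 6.

rank(A - 4I) = 3, so the eigenspace has dimension 6 - 3 = 3: the geometric multiplicity is 3.

Since 3 < 6, A is not diagonalizable.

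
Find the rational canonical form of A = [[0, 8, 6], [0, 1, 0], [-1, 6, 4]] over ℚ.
R = [[0, 0, 6], [1, 0, -10], [0, 1, 5]]

The invariant factors of A (the non-unit diagonal entries of the Smith normal form of xI - A over ℚ[x]) are (x - 1)(x^2 - 4x + 6), each dividing the next. The characteristic polynomial is their product, (x - 1)(x^2 - 4x + 6).

The rational canonical form is the block-diagonal matrix of companion matrices C(f_i):
R = [[0, 0, 6], [1, 0, -10], [0, 1, 5]].

Note the characteristic polynomial does not split into linear factors over ℚ, so A has no Jordan form over ℚ; the rational canonical form exists over any field.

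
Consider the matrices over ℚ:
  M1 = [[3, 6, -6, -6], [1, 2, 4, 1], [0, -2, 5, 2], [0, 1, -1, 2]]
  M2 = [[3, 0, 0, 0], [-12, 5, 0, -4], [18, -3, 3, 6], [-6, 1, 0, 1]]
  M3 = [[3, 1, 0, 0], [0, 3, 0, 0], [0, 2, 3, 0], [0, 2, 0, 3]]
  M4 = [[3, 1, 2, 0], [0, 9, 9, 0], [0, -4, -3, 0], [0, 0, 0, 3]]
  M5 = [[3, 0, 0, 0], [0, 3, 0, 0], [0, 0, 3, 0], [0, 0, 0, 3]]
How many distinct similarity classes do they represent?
Characteristic polynomials: χ_{M1} = (x - 3)^4, χ_{M2} = (x - 3)^4, χ_{M3} = (x - 3)^4, χ_{M4} = (x - 3)^4, χ_{M5} = (x - 3)^4.

{M1, M4}: invariant factors x - 3, (x - 3)^3.

{M2, M3}: invariant factors x - 3, x - 3, (x - 3)^2.

{M5}: invariant factors x - 3, x - 3, x - 3, x - 3.

Matrices are similar if and only if their invariant-factor lists agree; the partition into similarity classes is {M1, M4}, {M2, M3}, {M5}.

3 classes: {M1, M4}, {M2, M3}, {M5}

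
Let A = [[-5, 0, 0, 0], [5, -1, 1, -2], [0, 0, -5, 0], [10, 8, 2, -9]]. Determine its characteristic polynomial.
xI - A = [[x + 5, 0, 0, 0], [-5, x + 1, -1, 2], [0, 0, x + 5, 0], [-10, -8, -2, x + 9]].

Expanding det(xI - A) along the first row:
det(xI - A) = + (x + 5)·det([[x + 1, -1, 2], [0, x + 5, 0], [-8, -2, x + 9]]) - (0)·det([[-5, -1, 2], [0, x + 5, 0], [-10, -2, x + 9]]) + (0)·det([[-5, x + 1, 2], [0, 0, 0], [-10, -8, x + 9]]) - (0)·det([[-5, x + 1, -1], [0, 0, x + 5], [-10, -8, -2]]).

Evaluating gives χ_A(x) = x^4 + 20x^3 + 150x^2 + 500x + 625 = (x + 5)^4.

χ_A(x) = (x + 5)^4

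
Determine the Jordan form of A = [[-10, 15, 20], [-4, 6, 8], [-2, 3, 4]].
The characteristic polynomial is det(xI - A) = x^3, so the eigenvalues are 0 (algebraic multiplicity 3).

For λ = 0: rank(A) = 1, rank(A^2) = 0. The eigenspace has dimension 3 - 1 = 2, so there are 2 Jordan blocks; the rank sequence gives block sizes [2, 1].

Assembling the blocks gives the Jordan form J above.

J = [[0, 1, 0], [0, 0, 0], [0, 0, 0]]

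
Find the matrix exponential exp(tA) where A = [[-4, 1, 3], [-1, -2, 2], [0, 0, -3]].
A has Jordan form J = [[-3, 1, 0], [0, -3, 1], [0, 0, -3]] with A = PJP^{-1}, so e^{tA} = P e^{tJ} P^{-1}.

For a Jordan block J_k(λ), e^{tJ_k(λ)} = e^{λt} · (I + tN + t^2 N^2/2! + ... + t^{k-1} N^{k-1}/(k-1)!) where N is the nilpotent superdiagonal part.

Assembling the blocks and conjugating back gives the entries of e^{tA} as shown above.

e^{tA} = [[(1 - t)*e^{-3*t}, t*e^{-3*t}, t*(6 - t)*e^{-3*t}/2], [-t*e^{-3*t}, (t + 1)*e^{-3*t}, t*(4 - t)*e^{-3*t}/2], [0, 0, e^{-3*t}]]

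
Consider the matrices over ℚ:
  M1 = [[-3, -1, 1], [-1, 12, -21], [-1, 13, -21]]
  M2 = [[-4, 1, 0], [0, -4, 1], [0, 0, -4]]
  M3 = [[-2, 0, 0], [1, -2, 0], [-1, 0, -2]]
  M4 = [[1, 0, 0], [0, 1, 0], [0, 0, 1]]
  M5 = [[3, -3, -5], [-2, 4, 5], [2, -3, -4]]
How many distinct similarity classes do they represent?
Characteristic polynomials: χ_{M1} = (x + 4)^3, χ_{M2} = (x + 4)^3, χ_{M3} = (x + 2)^3, χ_{M4} = (x - 1)^3, χ_{M5} = (x - 1)^3.

{M1, M2}: invariant factors (x + 4)^3.

{M3}: invariant factors x + 2, (x + 2)^2.

{M4}: invariant factors x - 1, x - 1, x - 1.

{M5}: invariant factors x - 1, (x - 1)^2.

Matrices are similar if and only if their invariant-factor lists agree; the partition into similarity classes is {M1, M2}, {M3}, {M4}, {M5}.

4 classes: {M1, M2}, {M3}, {M4}, {M5}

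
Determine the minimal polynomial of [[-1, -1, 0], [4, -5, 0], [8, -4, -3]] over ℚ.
The characteristic polynomial factors as (x + 3)^3. The minimal polynomial is ∏(x - λ)^{k_λ} where k_λ is the size of the largest Jordan block at λ.

For λ = -3: rank(A + 3I) = 1, and the largest Jordan block has size 2 (the smallest k with rank((A + 3I)^k) = rank((A + 3I)^(k+1))).

So m_A(x) = (x + 3)^2.

m_A(x) = (x + 3)^2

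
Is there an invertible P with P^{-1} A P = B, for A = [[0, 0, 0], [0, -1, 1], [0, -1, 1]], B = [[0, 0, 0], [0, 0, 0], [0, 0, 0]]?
No.

Both have characteristic polynomial x^3, but the minimal polynomial of A is x^2 while the minimal polynomial of B is x. The minimal polynomial is a similarity invariant, so A and B are not similar.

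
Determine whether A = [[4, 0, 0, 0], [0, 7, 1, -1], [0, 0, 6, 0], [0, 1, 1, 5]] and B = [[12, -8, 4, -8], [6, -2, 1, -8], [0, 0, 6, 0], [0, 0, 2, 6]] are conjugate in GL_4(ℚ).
Two matrices over a field are similar if and only if they have the same invariant factors.

Both A and B have characteristic polynomial (x - 6)^3(x - 4) and minimal polynomial (x - 6)^2(x - 4). Computing further, both have invariant factors x - 6, (x - 6)^2(x - 4). Hence A and B are similar.

Yes.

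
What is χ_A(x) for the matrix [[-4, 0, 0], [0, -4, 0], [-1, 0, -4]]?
xI - A = [[x + 4, 0, 0], [0, x + 4, 0], [1, 0, x + 4]].

Expanding det(xI - A) along the first row:
det(xI - A) = + (x + 4)·det([[x + 4, 0], [0, x + 4]]) - (0)·det([[0, 0], [1, x + 4]]) + (0)·det([[0, x + 4], [1, 0]]).

Evaluating gives χ_A(x) = x^3 + 12x^2 + 48x + 64 = (x + 4)^3.

χ_A(x) = (x + 4)^3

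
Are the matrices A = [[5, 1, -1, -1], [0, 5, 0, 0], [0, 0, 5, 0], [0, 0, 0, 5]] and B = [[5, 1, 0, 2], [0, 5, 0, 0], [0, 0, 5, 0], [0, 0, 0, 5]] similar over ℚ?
Yes.

Two matrices over a field are similar if and only if they have the same invariant factors.

Both A and B have characteristic polynomial (x - 5)^4 and minimal polynomial (x - 5)^2. Computing further, both have invariant factors x - 5, x - 5, (x - 5)^2. Hence A and B are similar.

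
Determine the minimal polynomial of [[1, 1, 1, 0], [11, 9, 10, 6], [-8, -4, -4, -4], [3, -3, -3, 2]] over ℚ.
m_A(x) = (x - 2)^3

The characteristic polynomial factors as (x - 2)^4. The minimal polynomial is ∏(x - λ)^{k_λ} where k_λ is the size of the largest Jordan block at λ.

For λ = 2: rank(A - 2I) = 2, and the largest Jordan block has size 3 (the smallest k with rank((A - 2I)^k) = rank((A - 2I)^(k+1))).

So m_A(x) = (x - 2)^3.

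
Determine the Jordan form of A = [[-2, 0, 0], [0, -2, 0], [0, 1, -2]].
The characteristic polynomial is det(xI - A) = (x + 2)^3, so the eigenvalues are -2 (algebraic multiplicity 3).

For λ = -2: rank(A + 2I) = 1, rank((A + 2I)^2) = 0. The eigenspace has dimension 3 - 1 = 2, so there are 2 Jordan blocks; the rank sequence gives block sizes [2, 1].

Assembling the blocks gives the Jordan form J above.

J = [[-2, 1, 0], [0, -2, 0], [0, 0, -2]]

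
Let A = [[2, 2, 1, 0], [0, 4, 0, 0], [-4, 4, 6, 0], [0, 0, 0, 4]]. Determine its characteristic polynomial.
xI - A = [[x - 2, -2, -1, 0], [0, x - 4, 0, 0], [4, -4, x - 6, 0], [0, 0, 0, x - 4]].

Expanding det(xI - A) along the first row:
det(xI - A) = + (x - 2)·det([[x - 4, 0, 0], [-4, x - 6, 0], [0, 0, x - 4]]) - (-2)·det([[0, 0, 0], [4, x - 6, 0], [0, 0, x - 4]]) + (-1)·det([[0, x - 4, 0], [4, -4, 0], [0, 0, x - 4]]) - (0)·det([[0, x - 4, 0], [4, -4, x - 6], [0, 0, 0]]).

Evaluating gives χ_A(x) = x^4 - 16x^3 + 96x^2 - 256x + 256 = (x - 4)^4.

χ_A(x) = (x - 4)^4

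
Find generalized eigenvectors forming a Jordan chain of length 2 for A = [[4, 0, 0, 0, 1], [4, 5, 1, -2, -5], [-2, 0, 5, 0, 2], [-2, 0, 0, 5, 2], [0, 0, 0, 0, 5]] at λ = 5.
v_1 = [[0, -1, 1, 0, 0]]^T, v_2 = [[0, 1, 0, 0, 0]]^T

We seek v_1 ∈ ker((A - 5I)^2) \ ker(A - 5I), then set v_{i+1} = (A - 5I) v_i.

One such chain is v_1 = [[0, -1, 1, 0, 0]]^T, v_2 = [[0, 1, 0, 0, 0]]^T. Check: (A - 5I) v_2 = [[0, 0, 0, 0, 0]]^T = 0.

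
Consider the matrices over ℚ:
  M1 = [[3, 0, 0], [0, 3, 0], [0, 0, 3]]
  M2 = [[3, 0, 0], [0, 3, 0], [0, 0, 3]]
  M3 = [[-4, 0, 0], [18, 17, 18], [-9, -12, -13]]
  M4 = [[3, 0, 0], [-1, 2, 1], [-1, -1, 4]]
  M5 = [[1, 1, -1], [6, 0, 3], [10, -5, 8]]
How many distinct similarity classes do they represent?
Characteristic polynomials: χ_{M1} = (x - 3)^3, χ_{M2} = (x - 3)^3, χ_{M3} = (x - 5)(x + 1)(x + 4), χ_{M4} = (x - 3)^3, χ_{M5} = (x - 3)^3.

{M1, M2}: invariant factors x - 3, x - 3, x - 3.

{M3}: invariant factors (x - 5)(x + 1)(x + 4).

{M4, M5}: invariant factors x - 3, (x - 3)^2.

Matrices are similar if and only if their invariant-factor lists agree; the partition into similarity classes is {M1, M2}, {M3}, {M4, M5}.

3 classes: {M1, M2}, {M3}, {M4, M5}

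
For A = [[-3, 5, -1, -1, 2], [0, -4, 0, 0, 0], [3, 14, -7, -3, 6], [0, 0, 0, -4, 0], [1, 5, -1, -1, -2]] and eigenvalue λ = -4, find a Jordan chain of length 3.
v_1 = [[3, 1, 8, 0, 0]]^T, v_2 = [[0, 0, -1, 0, 0]]^T, v_3 = [[1, 0, 3, 0, 1]]^T

We seek v_1 ∈ ker((A + 4I)^3) \ ker((A + 4I)^2), then set v_{i+1} = (A + 4I) v_i.

One such chain is v_1 = [[3, 1, 8, 0, 0]]^T, v_2 = [[0, 0, -1, 0, 0]]^T, v_3 = [[1, 0, 3, 0, 1]]^T. Check: (A + 4I) v_3 = [[0, 0, 0, 0, 0]]^T = 0.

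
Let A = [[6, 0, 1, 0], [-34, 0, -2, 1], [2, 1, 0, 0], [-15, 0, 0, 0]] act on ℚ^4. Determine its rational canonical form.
R = [[0, 0, 0, -15], [1, 0, 0, -22], [0, 1, 0, 0], [0, 0, 1, 6]]

The invariant factors of A (the non-unit diagonal entries of the Smith normal form of xI - A over ℚ[x]) are (x - 5)(x - 3)(x + 1)^2, each dividing the next. The characteristic polynomial is their product, (x - 5)(x - 3)(x + 1)^2.

The rational canonical form is the block-diagonal matrix of companion matrices C(f_i):
R = [[0, 0, 0, -15], [1, 0, 0, -22], [0, 1, 0, 0], [0, 0, 1, 6]].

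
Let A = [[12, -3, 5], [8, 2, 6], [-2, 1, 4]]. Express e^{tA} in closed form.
A has Jordan form J = [[6, 1, 0], [0, 6, 1], [0, 0, 6]] with A = PJP^{-1}, so e^{tA} = P e^{tJ} P^{-1}.

For a Jordan block J_k(λ), e^{tJ_k(λ)} = e^{λt} · (I + tN + t^2 N^2/2! + ... + t^{k-1} N^{k-1}/(k-1)!) where N is the nilpotent superdiagonal part.

Assembling the blocks and conjugating back gives the entries of e^{tA} as shown above.

e^{tA} = [[(t^2 + 6*t + 1)*e^{6*t}, t*(-t - 6)*e^{6*t}/2, t*(t + 5)*e^{6*t}], [2*t*(t + 4)*e^{6*t}, (-t^2 - 4*t + 1)*e^{6*t}, 2*t*(t + 3)*e^{6*t}], [-2*t*e^{6*t}, t*e^{6*t}, (1 - 2*t)*e^{6*t}]]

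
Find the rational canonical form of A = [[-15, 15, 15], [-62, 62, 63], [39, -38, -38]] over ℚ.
R = [[0, 0, 15], [1, 0, -23], [0, 1, 9]]

The invariant factors of A (the non-unit diagonal entries of the Smith normal form of xI - A over ℚ[x]) are (x - 5)(x - 3)(x - 1), each dividing the next. The characteristic polynomial is their product, (x - 5)(x - 3)(x - 1).

The rational canonical form is the block-diagonal matrix of companion matrices C(f_i):
R = [[0, 0, 15], [1, 0, -23], [0, 1, 9]].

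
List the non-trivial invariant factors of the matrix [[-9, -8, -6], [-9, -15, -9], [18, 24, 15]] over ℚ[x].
The Jordan structure of A has elementary divisors (x + 3)^2, (x + 3). Arranging the block sizes at each eigenvalue in decreasing order and taking row products gives the invariant factors.

Invariant factors (smallest first, each dividing the next): x + 3, (x + 3)^2.

Check: the last factor (x + 3)^2 is the minimal polynomial, and the product (x + 3)^3 is the characteristic polynomial.

x + 3, (x + 3)^2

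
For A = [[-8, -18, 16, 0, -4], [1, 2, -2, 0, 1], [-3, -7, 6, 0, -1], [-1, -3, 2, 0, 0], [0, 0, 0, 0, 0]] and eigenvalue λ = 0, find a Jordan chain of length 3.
v_1 = [[3, 0, 1, 1, 0]]^T, v_2 = [[-8, 1, -3, -1, 0]]^T, v_3 = [[-2, 0, -1, -1, 0]]^T

We seek v_1 ∈ ker(A^3) \ ker(A^2), then set v_{i+1} = A v_i.

One such chain is v_1 = [[3, 0, 1, 1, 0]]^T, v_2 = [[-8, 1, -3, -1, 0]]^T, v_3 = [[-2, 0, -1, -1, 0]]^T. Check: A v_3 = [[0, 0, 0, 0, 0]]^T = 0.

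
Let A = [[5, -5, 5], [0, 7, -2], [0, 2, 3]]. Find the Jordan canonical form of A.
The characteristic polynomial is det(xI - A) = (x - 5)^3, so the eigenvalues are 5 (algebraic multiplicity 3).

For λ = 5: rank(A - 5I) = 1, rank((A - 5I)^2) = 0. The eigenspace has dimension 3 - 1 = 2, so there are 2 Jordan blocks; the rank sequence gives block sizes [2, 1].

Assembling the blocks gives the Jordan form J above.

J = [[5, 1, 0], [0, 5, 0], [0, 0, 5]]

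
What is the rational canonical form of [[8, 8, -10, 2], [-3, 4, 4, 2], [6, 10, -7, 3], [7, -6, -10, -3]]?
R = [[0, 0, 0, -4], [1, 0, 0, 4], [0, 1, 0, -5], [0, 0, 1, 2]]

The invariant factors of A (the non-unit diagonal entries of the Smith normal form of xI - A over ℚ[x]) are (x^2 - x + 2)^2, each dividing the next. The characteristic polynomial is their product, (x^2 - x + 2)^2.

The rational canonical form is the block-diagonal matrix of companion matrices C(f_i):
R = [[0, 0, 0, -4], [1, 0, 0, 4], [0, 1, 0, -5], [0, 0, 1, 2]].

Note the characteristic polynomial does not split into linear factors over ℚ, so A has no Jordan form over ℚ; the rational canonical form exists over any field.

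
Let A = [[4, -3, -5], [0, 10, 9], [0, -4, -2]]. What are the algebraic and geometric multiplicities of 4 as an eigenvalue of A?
The characteristic polynomial is (x - 4)^3, so the factor x - 4 appears with exponent 3: the algebraic multiplicity is 3.

rank(A - 4I) = 2, so the eigenspace has dimension 3 - 2 = 1: the geometric multiplicity is 1.

Since 1 < 3, A is not diagonalizable.

algebraic multiplicity 3, geometric multiplicity 1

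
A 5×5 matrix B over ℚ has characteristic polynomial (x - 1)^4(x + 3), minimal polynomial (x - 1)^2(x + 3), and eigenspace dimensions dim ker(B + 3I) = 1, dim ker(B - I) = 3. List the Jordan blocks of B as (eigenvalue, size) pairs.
λ = -3: algebraic multiplicity 1 (exponent in χ_B), largest block size 1 (exponent in m_B), 1 block (geometric multiplicity). This forces block sizes [1].
λ = 1: algebraic multiplicity 4 (exponent in χ_B), largest block size 2 (exponent in m_B), 3 blocks (geometric multiplicity). These force block sizes [2, 1, 1].

Jordan blocks: (-3, 1), (1, 2), (1, 1), (1, 1)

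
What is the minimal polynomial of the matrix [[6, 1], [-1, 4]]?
m_A(x) = (x - 5)^2

The characteristic polynomial factors as (x - 5)^2. The minimal polynomial is ∏(x - λ)^{k_λ} where k_λ is the size of the largest Jordan block at λ.

For λ = 5: rank(A - 5I) = 1, and the largest Jordan block has size 2 (the smallest k with rank((A - 5I)^k) = rank((A - 5I)^(k+1))).

So m_A(x) = (x - 5)^2.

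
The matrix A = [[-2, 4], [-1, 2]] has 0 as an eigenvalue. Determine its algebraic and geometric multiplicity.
The characteristic polynomial is x^2, so the factor x appears with exponent 2: the algebraic multiplicity is 2.

rank(A) = 1, so the eigenspace has dimension 2 - 1 = 1: the geometric multiplicity is 1.

Since 1 < 2, A is not diagonalizable.

algebraic multiplicity 2, geometric multiplicity 1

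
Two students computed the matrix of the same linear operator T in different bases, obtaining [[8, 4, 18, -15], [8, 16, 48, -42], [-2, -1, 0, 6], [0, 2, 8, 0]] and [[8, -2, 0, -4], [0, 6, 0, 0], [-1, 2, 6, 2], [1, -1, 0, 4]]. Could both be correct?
Yes.

Two matrices over a field are similar if and only if they have the same invariant factors.

Both A and B have characteristic polynomial (x - 6)^4 and minimal polynomial (x - 6)^2. Computing further, both have invariant factors (x - 6)^2, (x - 6)^2. Hence A and B are similar.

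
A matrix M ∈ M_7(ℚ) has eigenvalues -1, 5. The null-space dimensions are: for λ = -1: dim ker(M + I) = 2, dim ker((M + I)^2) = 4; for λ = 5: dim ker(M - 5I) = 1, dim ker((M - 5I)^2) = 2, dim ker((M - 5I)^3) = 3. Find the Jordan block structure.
Jordan blocks: (-1, 2), (-1, 2), (5, 3)

λ = -1: successive nullity increments [2, 2] count blocks of size ≥ k; block sizes are [2, 2].
λ = 5: successive nullity increments [1, 1, 1] count blocks of size ≥ k; block sizes are [3].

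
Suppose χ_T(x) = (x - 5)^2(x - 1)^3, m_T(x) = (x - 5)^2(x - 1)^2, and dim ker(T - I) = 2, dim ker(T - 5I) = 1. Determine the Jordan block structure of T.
Jordan blocks: (1, 2), (1, 1), (5, 2)

λ = 1: algebraic multiplicity 3 (exponent in χ_T), largest block size 2 (exponent in m_T), 2 blocks (geometric multiplicity). These force block sizes [2, 1].
λ = 5: algebraic multiplicity 2 (exponent in χ_T), largest block size 2 (exponent in m_T), 1 block (geometric multiplicity). This forces block sizes [2].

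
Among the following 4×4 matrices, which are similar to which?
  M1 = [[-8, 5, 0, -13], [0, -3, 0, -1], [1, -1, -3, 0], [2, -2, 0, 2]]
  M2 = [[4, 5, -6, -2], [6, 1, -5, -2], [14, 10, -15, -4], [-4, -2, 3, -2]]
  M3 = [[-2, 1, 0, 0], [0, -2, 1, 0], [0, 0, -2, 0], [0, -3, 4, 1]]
Characteristic polynomials: χ_{M1} = (x + 2)(x + 3)^2(x + 4), χ_{M2} = (x + 2)(x + 3)^2(x + 4), χ_{M3} = (x - 1)(x + 2)^3.

{M1}: invariant factors x + 3, (x + 2)(x + 3)(x + 4).

{M2}: invariant factors (x + 2)(x + 3)^2(x + 4).

{M3}: invariant factors (x - 1)(x + 2)^3.

Matrices are similar if and only if their invariant-factor lists agree; the partition into similarity classes is {M1}, {M2}, {M3}.

3 classes: {M1}, {M2}, {M3}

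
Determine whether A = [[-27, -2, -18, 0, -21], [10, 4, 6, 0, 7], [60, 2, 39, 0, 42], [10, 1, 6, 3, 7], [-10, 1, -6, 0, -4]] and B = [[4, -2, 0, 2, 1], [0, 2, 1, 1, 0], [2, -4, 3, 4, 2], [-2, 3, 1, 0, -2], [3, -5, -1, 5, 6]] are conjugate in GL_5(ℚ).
Two matrices over a field are similar if and only if they have the same invariant factors.

Both A and B have characteristic polynomial (x - 3)^5 and minimal polynomial (x - 3)^3. Computing further, both have invariant factors x - 3, x - 3, (x - 3)^3. Hence A and B are similar.

Yes.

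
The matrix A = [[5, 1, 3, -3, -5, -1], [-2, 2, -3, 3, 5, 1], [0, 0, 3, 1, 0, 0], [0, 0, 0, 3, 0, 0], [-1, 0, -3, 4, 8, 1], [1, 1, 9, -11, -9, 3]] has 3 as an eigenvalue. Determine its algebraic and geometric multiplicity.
algebraic multiplicity 4, geometric multiplicity 2

The characteristic polynomial is (x - 6)^2(x - 3)^4, so the factor x - 3 appears with exponent 4: the algebraic multiplicity is 4.

rank(A - 3I) = 4, so the eigenspace has dimension 6 - 4 = 2: the geometric multiplicity is 2.

Since 2 < 4, A is not diagonalizable.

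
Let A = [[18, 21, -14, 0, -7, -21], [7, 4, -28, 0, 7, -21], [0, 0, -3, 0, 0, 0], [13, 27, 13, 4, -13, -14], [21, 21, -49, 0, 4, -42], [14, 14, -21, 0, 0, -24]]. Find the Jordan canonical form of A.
J = [[-3, 0, 0, 0, 0, 0], [0, -3, 0, 0, 0, 0], [0, 0, -3, 0, 0, 0], [0, 0, 0, 4, 1, 0], [0, 0, 0, 0, 4, 0], [0, 0, 0, 0, 0, 4]]

The characteristic polynomial is det(xI - A) = (x - 4)^3(x + 3)^3, so the eigenvalues are -3 (algebraic multiplicity 3), 4 (algebraic multiplicity 3).

For λ = -3: rank(A + 3I) = 3. The eigenspace has dimension 6 - 3 = 3, so there are 3 Jordan blocks; the rank sequence gives block sizes [1, 1, 1].

For λ = 4: rank(A - 4I) = 4, rank((A - 4I)^2) = 3. The eigenspace has dimension 6 - 4 = 2, so there are 2 Jordan blocks; the rank sequence gives block sizes [2, 1].

Assembling the blocks gives the Jordan form J above.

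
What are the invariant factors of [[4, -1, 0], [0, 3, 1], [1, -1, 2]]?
(x - 3)^3

The Jordan structure of A has elementary divisors (x - 3)^3. Arranging the block sizes at each eigenvalue in decreasing order and taking row products gives the invariant factors.

Invariant factors (smallest first, each dividing the next): (x - 3)^3.

Check: the last factor (x - 3)^3 is the minimal polynomial, and the product (x - 3)^3 is the characteristic polynomial.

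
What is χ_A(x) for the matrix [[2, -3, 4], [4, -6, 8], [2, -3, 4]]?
xI - A = [[x - 2, 3, -4], [-4, x + 6, -8], [-2, 3, x - 4]].

Expanding det(xI - A) along the first row:
det(xI - A) = + (x - 2)·det([[x + 6, -8], [3, x - 4]]) - (3)·det([[-4, -8], [-2, x - 4]]) + (-4)·det([[-4, x + 6], [-2, 3]]).

Evaluating gives χ_A(x) = x^3.

χ_A(x) = x^3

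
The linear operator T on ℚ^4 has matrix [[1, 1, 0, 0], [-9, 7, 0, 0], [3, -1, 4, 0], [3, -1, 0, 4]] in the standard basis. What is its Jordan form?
The characteristic polynomial is det(xI - A) = (x - 4)^4, so the eigenvalues are 4 (algebraic multiplicity 4).

For λ = 4: rank(A - 4I) = 1, rank((A - 4I)^2) = 0. The eigenspace has dimension 4 - 1 = 3, so there are 3 Jordan blocks; the rank sequence gives block sizes [2, 1, 1].

Assembling the blocks gives the Jordan form J above.

J = [[4, 1, 0, 0], [0, 4, 0, 0], [0, 0, 4, 0], [0, 0, 0, 4]]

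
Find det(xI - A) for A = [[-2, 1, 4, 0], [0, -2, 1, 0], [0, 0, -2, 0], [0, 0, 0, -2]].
χ_A(x) = (x + 2)^4

xI - A = [[x + 2, -1, -4, 0], [0, x + 2, -1, 0], [0, 0, x + 2, 0], [0, 0, 0, x + 2]].

Expanding det(xI - A) along the first row:
det(xI - A) = + (x + 2)·det([[x + 2, -1, 0], [0, x + 2, 0], [0, 0, x + 2]]) - (-1)·det([[0, -1, 0], [0, x + 2, 0], [0, 0, x + 2]]) + (-4)·det([[0, x + 2, 0], [0, 0, 0], [0, 0, x + 2]]) - (0)·det([[0, x + 2, -1], [0, 0, x + 2], [0, 0, 0]]).

Evaluating gives χ_A(x) = x^4 + 8x^3 + 24x^2 + 32x + 16 = (x + 2)^4.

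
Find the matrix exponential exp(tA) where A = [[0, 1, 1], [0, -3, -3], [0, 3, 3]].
e^{tA} = [[1, t, t], [0, 1 - 3*t, -3*t], [0, 3*t, 3*t + 1]]

A has Jordan form J = [[0, 1, 0], [0, 0, 0], [0, 0, 0]] with A = PJP^{-1}, so e^{tA} = P e^{tJ} P^{-1}.

For a Jordan block J_k(λ), e^{tJ_k(λ)} = e^{λt} · (I + tN + t^2 N^2/2! + ... + t^{k-1} N^{k-1}/(k-1)!) where N is the nilpotent superdiagonal part.

Assembling the blocks and conjugating back gives the entries of e^{tA} as shown above.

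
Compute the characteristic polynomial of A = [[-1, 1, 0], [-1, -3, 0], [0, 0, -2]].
χ_A(x) = (x + 2)^3

xI - A = [[x + 1, -1, 0], [1, x + 3, 0], [0, 0, x + 2]].

Expanding det(xI - A) along the first row:
det(xI - A) = + (x + 1)·det([[x + 3, 0], [0, x + 2]]) - (-1)·det([[1, 0], [0, x + 2]]) + (0)·det([[1, x + 3], [0, 0]]).

Evaluating gives χ_A(x) = x^3 + 6x^2 + 12x + 8 = (x + 2)^3.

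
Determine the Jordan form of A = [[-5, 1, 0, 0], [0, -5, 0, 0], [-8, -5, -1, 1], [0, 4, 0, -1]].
J = [[-5, 1, 0, 0], [0, -5, 0, 0], [0, 0, -1, 1], [0, 0, 0, -1]]

The characteristic polynomial is det(xI - A) = (x + 1)^2(x + 5)^2, so the eigenvalues are -5 (algebraic multiplicity 2), -1 (algebraic multiplicity 2).

For λ = -5: rank(A + 5I) = 3, rank((A + 5I)^2) = 2. The eigenspace has dimension 4 - 3 = 1, so there is 1 Jordan block; the rank sequence gives block sizes [2].

For λ = -1: rank(A + I) = 3, rank((A + I)^2) = 2. The eigenspace has dimension 4 - 3 = 1, so there is 1 Jordan block; the rank sequence gives block sizes [2].

Assembling the blocks gives the Jordan form J above.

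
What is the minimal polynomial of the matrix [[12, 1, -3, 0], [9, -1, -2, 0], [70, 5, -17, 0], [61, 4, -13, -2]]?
m_A(x) = (x + 2)^3

The characteristic polynomial factors as (x + 2)^4. The minimal polynomial is ∏(x - λ)^{k_λ} where k_λ is the size of the largest Jordan block at λ.

For λ = -2: rank(A + 2I) = 2, and the largest Jordan block has size 3 (the smallest k with rank((A + 2I)^k) = rank((A + 2I)^(k+1))).

So m_A(x) = (x + 2)^3.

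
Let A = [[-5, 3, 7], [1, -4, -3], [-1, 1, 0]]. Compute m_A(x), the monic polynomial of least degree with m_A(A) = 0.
The characteristic polynomial factors as (x + 3)^3. The minimal polynomial is ∏(x - λ)^{k_λ} where k_λ is the size of the largest Jordan block at λ.

For λ = -3: rank(A + 3I) = 2, and the largest Jordan block has size 3 (the smallest k with rank((A + 3I)^k) = rank((A + 3I)^(k+1))).

So m_A(x) = (x + 3)^3.

m_A(x) = (x + 3)^3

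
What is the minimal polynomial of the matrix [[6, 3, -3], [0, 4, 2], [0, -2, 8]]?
The characteristic polynomial factors as (x - 6)^3. The minimal polynomial is ∏(x - λ)^{k_λ} where k_λ is the size of the largest Jordan block at λ.

For λ = 6: rank(A - 6I) = 1, and the largest Jordan block has size 2 (the smallest k with rank((A - 6I)^k) = rank((A - 6I)^(k+1))).

So m_A(x) = (x - 6)^2.

m_A(x) = (x - 6)^2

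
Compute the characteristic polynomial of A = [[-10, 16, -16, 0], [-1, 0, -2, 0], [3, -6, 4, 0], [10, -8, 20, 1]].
χ_A(x) = (x - 1)(x + 2)^3

xI - A = [[x + 10, -16, 16, 0], [1, x, 2, 0], [-3, 6, x - 4, 0], [-10, 8, -20, x - 1]].

Expanding det(xI - A) along the first row:
det(xI - A) = + (x + 10)·det([[x, 2, 0], [6, x - 4, 0], [8, -20, x - 1]]) - (-16)·det([[1, 2, 0], [-3, x - 4, 0], [-10, -20, x - 1]]) + (16)·det([[1, x, 0], [-3, 6, 0], [-10, 8, x - 1]]) - (0)·det([[1, x, 2], [-3, 6, x - 4], [-10, 8, -20]]).

Evaluating gives χ_A(x) = x^4 + 5x^3 + 6x^2 - 4x - 8 = (x - 1)(x + 2)^3.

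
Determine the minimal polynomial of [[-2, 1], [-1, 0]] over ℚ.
m_A(x) = (x + 1)^2

The characteristic polynomial factors as (x + 1)^2. The minimal polynomial is ∏(x - λ)^{k_λ} where k_λ is the size of the largest Jordan block at λ.

For λ = -1: rank(A + I) = 1, and the largest Jordan block has size 2 (the smallest k with rank((A + I)^k) = rank((A + I)^(k+1))).

So m_A(x) = (x + 1)^2.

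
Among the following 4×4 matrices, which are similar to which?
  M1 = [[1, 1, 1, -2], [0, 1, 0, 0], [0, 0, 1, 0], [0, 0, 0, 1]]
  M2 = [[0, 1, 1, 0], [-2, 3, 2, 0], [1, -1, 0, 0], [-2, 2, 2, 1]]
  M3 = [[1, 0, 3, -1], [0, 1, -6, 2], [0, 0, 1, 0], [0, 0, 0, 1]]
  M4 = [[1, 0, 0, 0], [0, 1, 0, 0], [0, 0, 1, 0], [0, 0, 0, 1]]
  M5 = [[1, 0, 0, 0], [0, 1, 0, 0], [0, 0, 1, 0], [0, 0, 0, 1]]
Characteristic polynomials: χ_{M1} = (x - 1)^4, χ_{M2} = (x - 1)^4, χ_{M3} = (x - 1)^4, χ_{M4} = (x - 1)^4, χ_{M5} = (x - 1)^4.

{M1, M2, M3}: invariant factors x - 1, x - 1, (x - 1)^2.

{M4, M5}: invariant factors x - 1, x - 1, x - 1, x - 1.

Matrices are similar if and only if their invariant-factor lists agree; the partition into similarity classes is {M1, M2, M3}, {M4, M5}.

2 classes: {M1, M2, M3}, {M4, M5}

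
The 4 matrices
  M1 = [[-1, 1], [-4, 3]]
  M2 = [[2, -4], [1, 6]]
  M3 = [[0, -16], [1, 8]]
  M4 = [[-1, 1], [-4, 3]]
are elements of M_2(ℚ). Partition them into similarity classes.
Characteristic polynomials: χ_{M1} = (x - 1)^2, χ_{M2} = (x - 4)^2, χ_{M3} = (x - 4)^2, χ_{M4} = (x - 1)^2.

{M1, M4}: invariant factors (x - 1)^2.

{M2, M3}: invariant factors (x - 4)^2.

Matrices are similar if and only if their invariant-factor lists agree; the partition into similarity classes is {M1, M4}, {M2, M3}.

2 classes: {M1, M4}, {M2, M3}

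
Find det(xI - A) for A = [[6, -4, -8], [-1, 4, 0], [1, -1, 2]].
χ_A(x) = (x - 4)^3

xI - A = [[x - 6, 4, 8], [1, x - 4, 0], [-1, 1, x - 2]].

Expanding det(xI - A) along the first row:
det(xI - A) = + (x - 6)·det([[x - 4, 0], [1, x - 2]]) - (4)·det([[1, 0], [-1, x - 2]]) + (8)·det([[1, x - 4], [-1, 1]]).

Evaluating gives χ_A(x) = x^3 - 12x^2 + 48x - 64 = (x - 4)^3.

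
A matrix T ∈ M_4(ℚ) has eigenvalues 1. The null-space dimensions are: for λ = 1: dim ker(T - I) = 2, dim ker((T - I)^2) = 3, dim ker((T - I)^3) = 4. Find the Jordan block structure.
Jordan blocks: (1, 3), (1, 1)

λ = 1: successive nullity increments [2, 1, 1] count blocks of size ≥ k; block sizes are [3, 1].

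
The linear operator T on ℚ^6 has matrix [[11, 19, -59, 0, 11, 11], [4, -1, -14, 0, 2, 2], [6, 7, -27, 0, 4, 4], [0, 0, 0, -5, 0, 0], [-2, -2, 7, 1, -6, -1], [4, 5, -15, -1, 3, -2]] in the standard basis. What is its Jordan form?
J = [[-5, 1, 0, 0, 0, 0], [0, -5, 0, 0, 0, 0], [0, 0, -5, 1, 0, 0], [0, 0, 0, -5, 0, 0], [0, 0, 0, 0, -5, 1], [0, 0, 0, 0, 0, -5]]

The characteristic polynomial is det(xI - A) = (x + 5)^6, so the eigenvalues are -5 (algebraic multiplicity 6).

For λ = -5: rank(A + 5I) = 3, rank((A + 5I)^2) = 0. The eigenspace has dimension 6 - 3 = 3, so there are 3 Jordan blocks; the rank sequence gives block sizes [2, 2, 2].

Assembling the blocks gives the Jordan form J above.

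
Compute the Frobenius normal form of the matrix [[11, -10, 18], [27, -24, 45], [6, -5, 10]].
The invariant factors of A (the non-unit diagonal entries of the Smith normal form of xI - A over ℚ[x]) are (x - 1)(x^2 + 4x - 3), each dividing the next. The characteristic polynomial is their product, (x - 1)(x^2 + 4x - 3).

The rational canonical form is the block-diagonal matrix of companion matrices C(f_i):
R = [[0, 0, -3], [1, 0, 7], [0, 1, -3]].

Note the characteristic polynomial does not split into linear factors over ℚ, so A has no Jordan form over ℚ; the rational canonical form exists over any field.

R = [[0, 0, -3], [1, 0, 7], [0, 1, -3]]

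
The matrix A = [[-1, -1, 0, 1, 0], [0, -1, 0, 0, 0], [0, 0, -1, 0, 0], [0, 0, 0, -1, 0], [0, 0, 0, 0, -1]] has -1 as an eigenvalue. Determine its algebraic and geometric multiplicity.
algebraic multiplicity 5, geometric multiplicity 4

The characteristic polynomial is (x + 1)^5, so the factor x + 1 appears with exponent 5: the algebraic multiplicity is 5.

rank(A + I) = 1, so the eigenspace has dimension 5 - 1 = 4: the geometric multiplicity is 4.

Since 4 < 5, A is not diagonalizable.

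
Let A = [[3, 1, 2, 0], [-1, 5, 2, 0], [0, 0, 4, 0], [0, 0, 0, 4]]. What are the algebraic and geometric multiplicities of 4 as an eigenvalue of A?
The characteristic polynomial is (x - 4)^4, so the factor x - 4 appears with exponent 4: the algebraic multiplicity is 4.

rank(A - 4I) = 1, so the eigenspace has dimension 4 - 1 = 3: the geometric multiplicity is 3.

Since 3 < 4, A is not diagonalizable.

algebraic multiplicity 4, geometric multiplicity 3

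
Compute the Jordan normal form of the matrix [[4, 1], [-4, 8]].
The characteristic polynomial is det(xI - A) = (x - 6)^2, so the eigenvalues are 6 (algebraic multiplicity 2).

For λ = 6: rank(A - 6I) = 1, rank((A - 6I)^2) = 0. The eigenspace has dimension 2 - 1 = 1, so there is 1 Jordan block; the rank sequence gives block sizes [2].

Assembling the blocks gives the Jordan form J above.

J = [[6, 1], [0, 6]]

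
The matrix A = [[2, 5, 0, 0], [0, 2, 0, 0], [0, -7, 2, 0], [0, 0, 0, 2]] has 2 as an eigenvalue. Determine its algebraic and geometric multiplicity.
The characteristic polynomial is (x - 2)^4, so the factor x - 2 appears with exponent 4: the algebraic multiplicity is 4.

rank(A - 2I) = 1, so the eigenspace has dimension 4 - 1 = 3: the geometric multiplicity is 3.

Since 3 < 4, A is not diagonalizable.

algebraic multiplicity 4, geometric multiplicity 3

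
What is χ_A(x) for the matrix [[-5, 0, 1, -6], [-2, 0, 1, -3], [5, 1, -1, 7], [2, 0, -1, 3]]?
χ_A(x) = x^3(x + 3)

xI - A = [[x + 5, 0, -1, 6], [2, x, -1, 3], [-5, -1, x + 1, -7], [-2, 0, 1, x - 3]].

Expanding det(xI - A) along the first row:
det(xI - A) = + (x + 5)·det([[x, -1, 3], [-1, x + 1, -7], [0, 1, x - 3]]) - (0)·det([[2, -1, 3], [-5, x + 1, -7], [-2, 1, x - 3]]) + (-1)·det([[2, x, 3], [-5, -1, -7], [-2, 0, x - 3]]) - (6)·det([[2, x, -1], [-5, -1, x + 1], [-2, 0, 1]]).

Evaluating gives χ_A(x) = x^4 + 3x^3 = x^3(x + 3).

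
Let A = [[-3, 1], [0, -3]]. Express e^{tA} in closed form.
A has Jordan form J = [[-3, 1], [0, -3]] with A = PJP^{-1}, so e^{tA} = P e^{tJ} P^{-1}.

For a Jordan block J_k(λ), e^{tJ_k(λ)} = e^{λt} · (I + tN + t^2 N^2/2! + ... + t^{k-1} N^{k-1}/(k-1)!) where N is the nilpotent superdiagonal part.

Assembling the blocks and conjugating back gives the entries of e^{tA} as shown above.

e^{tA} = [[e^{-3*t}, t*e^{-3*t}], [0, e^{-3*t}]]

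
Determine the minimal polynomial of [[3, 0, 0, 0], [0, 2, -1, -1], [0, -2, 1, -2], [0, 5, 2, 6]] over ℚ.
The characteristic polynomial factors as (x - 3)^4. The minimal polynomial is ∏(x - λ)^{k_λ} where k_λ is the size of the largest Jordan block at λ.

For λ = 3: rank(A - 3I) = 2, and the largest Jordan block has size 3 (the smallest k with rank((A - 3I)^k) = rank((A - 3I)^(k+1))).

So m_A(x) = (x - 3)^3.

m_A(x) = (x - 3)^3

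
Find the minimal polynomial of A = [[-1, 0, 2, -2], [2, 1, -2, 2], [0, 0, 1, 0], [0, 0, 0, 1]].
The characteristic polynomial factors as (x - 1)^3(x + 1). The minimal polynomial is ∏(x - λ)^{k_λ} where k_λ is the size of the largest Jordan block at λ.

For λ = -1: rank(A + I) = 3, and the largest Jordan block has size 1 (the smallest k with rank((A + I)^k) = rank((A + I)^(k+1))).
For λ = 1: rank(A - I) = 1, and the largest Jordan block has size 1 (the smallest k with rank((A - I)^k) = rank((A - I)^(k+1))).

So m_A(x) = (x - 1)(x + 1).

m_A(x) = (x - 1)(x + 1)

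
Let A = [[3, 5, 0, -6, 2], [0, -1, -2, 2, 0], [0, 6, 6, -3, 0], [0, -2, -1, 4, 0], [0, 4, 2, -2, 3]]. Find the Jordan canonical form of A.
The characteristic polynomial is det(xI - A) = (x - 3)^5, so the eigenvalues are 3 (algebraic multiplicity 5).

For λ = 3: rank(A - 3I) = 2, rank((A - 3I)^2) = 0. The eigenspace has dimension 5 - 2 = 3, so there are 3 Jordan blocks; the rank sequence gives block sizes [2, 2, 1].

Assembling the blocks gives the Jordan form J above.

J = [[3, 1, 0, 0, 0], [0, 3, 0, 0, 0], [0, 0, 3, 1, 0], [0, 0, 0, 3, 0], [0, 0, 0, 0, 3]]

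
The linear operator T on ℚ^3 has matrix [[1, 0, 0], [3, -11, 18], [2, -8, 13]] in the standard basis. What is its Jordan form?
The characteristic polynomial is det(xI - A) = (x - 1)^3, so the eigenvalues are 1 (algebraic multiplicity 3).

For λ = 1: rank(A - I) = 1, rank((A - I)^2) = 0. The eigenspace has dimension 3 - 1 = 2, so there are 2 Jordan blocks; the rank sequence gives block sizes [2, 1].

Assembling the blocks gives the Jordan form J above.

J = [[1, 1, 0], [0, 1, 0], [0, 0, 1]]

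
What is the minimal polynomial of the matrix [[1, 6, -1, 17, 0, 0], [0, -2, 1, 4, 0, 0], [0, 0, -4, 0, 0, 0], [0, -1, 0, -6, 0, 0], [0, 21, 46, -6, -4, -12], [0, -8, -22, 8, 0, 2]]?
The characteristic polynomial factors as (x - 2)(x - 1)(x + 4)^4. The minimal polynomial is ∏(x - λ)^{k_λ} where k_λ is the size of the largest Jordan block at λ.

For λ = -4: rank(A + 4I) = 4, and the largest Jordan block has size 3 (the smallest k with rank((A + 4I)^k) = rank((A + 4I)^(k+1))).
For λ = 1: rank(A - I) = 5, and the largest Jordan block has size 1 (the smallest k with rank((A - I)^k) = rank((A - I)^(k+1))).
For λ = 2: rank(A - 2I) = 5, and the largest Jordan block has size 1 (the smallest k with rank((A - 2I)^k) = rank((A - 2I)^(k+1))).

So m_A(x) = (x - 2)(x - 1)(x + 4)^3.

m_A(x) = (x - 2)(x - 1)(x + 4)^3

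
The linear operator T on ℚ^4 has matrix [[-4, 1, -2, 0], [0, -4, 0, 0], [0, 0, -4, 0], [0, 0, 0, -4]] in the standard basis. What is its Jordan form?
The characteristic polynomial is det(xI - A) = (x + 4)^4, so the eigenvalues are -4 (algebraic multiplicity 4).

For λ = -4: rank(A + 4I) = 1, rank((A + 4I)^2) = 0. The eigenspace has dimension 4 - 1 = 3, so there are 3 Jordan blocks; the rank sequence gives block sizes [2, 1, 1].

Assembling the blocks gives the Jordan form J above.

J = [[-4, 1, 0, 0], [0, -4, 0, 0], [0, 0, -4, 0], [0, 0, 0, -4]]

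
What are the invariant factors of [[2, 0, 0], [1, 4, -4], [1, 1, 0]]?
(x - 2)^3

The Jordan structure of A has elementary divisors (x - 2)^3. Arranging the block sizes at each eigenvalue in decreasing order and taking row products gives the invariant factors.

Invariant factors (smallest first, each dividing the next): (x - 2)^3.

Check: the last factor (x - 2)^3 is the minimal polynomial, and the product (x - 2)^3 is the characteristic polynomial.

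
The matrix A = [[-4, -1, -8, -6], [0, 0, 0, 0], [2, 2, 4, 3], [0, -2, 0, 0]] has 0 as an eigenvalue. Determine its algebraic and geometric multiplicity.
algebraic multiplicity 4, geometric multiplicity 2

The characteristic polynomial is x^4, so the factor x appears with exponent 4: the algebraic multiplicity is 4.

rank(A) = 2, so the eigenspace has dimension 4 - 2 = 2: the geometric multiplicity is 2.

Since 2 < 4, A is not diagonalizable.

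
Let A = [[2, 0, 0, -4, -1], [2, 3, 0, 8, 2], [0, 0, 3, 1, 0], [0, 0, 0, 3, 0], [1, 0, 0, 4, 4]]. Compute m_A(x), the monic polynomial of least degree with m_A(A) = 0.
The characteristic polynomial factors as (x - 3)^5. The minimal polynomial is ∏(x - λ)^{k_λ} where k_λ is the size of the largest Jordan block at λ.

For λ = 3: rank(A - 3I) = 2, and the largest Jordan block has size 2 (the smallest k with rank((A - 3I)^k) = rank((A - 3I)^(k+1))).

So m_A(x) = (x - 3)^2.

m_A(x) = (x - 3)^2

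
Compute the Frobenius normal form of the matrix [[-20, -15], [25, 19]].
R = [[0, 5], [1, -1]]

The invariant factors of A (the non-unit diagonal entries of the Smith normal form of xI - A over ℚ[x]) are x^2 + x - 5, each dividing the next. The characteristic polynomial is their product, x^2 + x - 5.

The rational canonical form is the block-diagonal matrix of companion matrices C(f_i):
R = [[0, 5], [1, -1]].

Note the characteristic polynomial does not split into linear factors over ℚ, so A has no Jordan form over ℚ; the rational canonical form exists over any field.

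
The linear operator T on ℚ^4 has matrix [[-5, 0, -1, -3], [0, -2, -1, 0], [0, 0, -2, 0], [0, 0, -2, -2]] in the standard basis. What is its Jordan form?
The characteristic polynomial is det(xI - A) = (x + 2)^3(x + 5), so the eigenvalues are -5 (algebraic multiplicity 1), -2 (algebraic multiplicity 3).

For λ = -5: algebraic multiplicity 1 gives one 1×1 block.

For λ = -2: rank(A + 2I) = 2, rank((A + 2I)^2) = 1. The eigenspace has dimension 4 - 2 = 2, so there are 2 Jordan blocks; the rank sequence gives block sizes [2, 1].

Assembling the blocks gives the Jordan form J above.

J = [[-5, 0, 0, 0], [0, -2, 1, 0], [0, 0, -2, 0], [0, 0, 0, -2]]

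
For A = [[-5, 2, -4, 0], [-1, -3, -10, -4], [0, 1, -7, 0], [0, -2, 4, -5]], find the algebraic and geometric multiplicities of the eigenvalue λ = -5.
algebraic multiplicity 4, geometric multiplicity 2

The characteristic polynomial is (x + 5)^4, so the factor x + 5 appears with exponent 4: the algebraic multiplicity is 4.

rank(A + 5I) = 2, so the eigenspace has dimension 4 - 2 = 2: the geometric multiplicity is 2.

Since 2 < 4, A is not diagonalizable.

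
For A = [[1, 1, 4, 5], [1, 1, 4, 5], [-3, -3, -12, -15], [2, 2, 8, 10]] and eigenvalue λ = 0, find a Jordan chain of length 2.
v_1 = [[0, 1, 0, 0]]^T, v_2 = [[1, 1, -3, 2]]^T

We seek v_1 ∈ ker(A^2) \ ker(A), then set v_{i+1} = A v_i.

One such chain is v_1 = [[0, 1, 0, 0]]^T, v_2 = [[1, 1, -3, 2]]^T. Check: A v_2 = [[0, 0, 0, 0]]^T = 0.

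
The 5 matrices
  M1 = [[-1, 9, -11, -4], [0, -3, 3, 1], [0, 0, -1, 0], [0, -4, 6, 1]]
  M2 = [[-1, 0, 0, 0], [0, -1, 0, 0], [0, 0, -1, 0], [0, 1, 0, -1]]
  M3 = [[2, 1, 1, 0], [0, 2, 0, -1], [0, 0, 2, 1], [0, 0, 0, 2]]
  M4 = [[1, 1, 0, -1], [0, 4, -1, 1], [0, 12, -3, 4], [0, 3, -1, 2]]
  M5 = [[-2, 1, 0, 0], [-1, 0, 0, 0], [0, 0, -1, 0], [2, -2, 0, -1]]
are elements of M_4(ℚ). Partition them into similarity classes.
Characteristic polynomials: χ_{M1} = (x + 1)^4, χ_{M2} = (x + 1)^4, χ_{M3} = (x - 2)^4, χ_{M4} = (x - 1)^4, χ_{M5} = (x + 1)^4.

{M1}: invariant factors x + 1, (x + 1)^3.

{M2, M5}: invariant factors x + 1, x + 1, (x + 1)^2.

{M3}: invariant factors (x - 2)^2, (x - 2)^2.

{M4}: invariant factors (x - 1)^2, (x - 1)^2.

Matrices are similar if and only if their invariant-factor lists agree; the partition into similarity classes is {M1}, {M2, M5}, {M3}, {M4}.

4 classes: {M1}, {M2, M5}, {M3}, {M4}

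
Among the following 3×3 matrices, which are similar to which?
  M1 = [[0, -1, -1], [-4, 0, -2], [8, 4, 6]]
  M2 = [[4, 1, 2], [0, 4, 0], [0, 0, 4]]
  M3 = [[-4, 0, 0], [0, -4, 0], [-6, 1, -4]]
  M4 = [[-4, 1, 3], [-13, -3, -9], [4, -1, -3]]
Characteristic polynomials: χ_{M1} = (x - 2)^3, χ_{M2} = (x - 4)^3, χ_{M3} = (x + 4)^3, χ_{M4} = x(x + 5)^2.

{M1}: invariant factors x - 2, (x - 2)^2.

{M2}: invariant factors x - 4, (x - 4)^2.

{M3}: invariant factors x + 4, (x + 4)^2.

{M4}: invariant factors x(x + 5)^2.

Matrices are similar if and only if their invariant-factor lists agree; the partition into similarity classes is {M1}, {M2}, {M3}, {M4}.

4 classes: {M1}, {M2}, {M3}, {M4}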